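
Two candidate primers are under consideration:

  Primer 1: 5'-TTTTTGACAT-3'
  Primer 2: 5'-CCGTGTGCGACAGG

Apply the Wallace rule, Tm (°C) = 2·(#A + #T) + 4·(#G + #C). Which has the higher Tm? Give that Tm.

Primer 1: A+T=8, G+C=2 → Tm = 2(8)+4(2) = 24°C
Primer 2: A+T=4, G+C=10 → Tm = 2(4)+4(10) = 48°C
24°C vs 48°C → primer 2 is higher.

Primer 2, 48°C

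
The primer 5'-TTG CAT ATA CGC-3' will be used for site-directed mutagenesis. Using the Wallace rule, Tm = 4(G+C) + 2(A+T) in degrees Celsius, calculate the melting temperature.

34°C

Scanning the sequence gives G=2, T=4, C=3, A=3.
AT pairs contribute 7, GC pairs contribute 5.
Tm = 2×7 + 4×5 = 34°C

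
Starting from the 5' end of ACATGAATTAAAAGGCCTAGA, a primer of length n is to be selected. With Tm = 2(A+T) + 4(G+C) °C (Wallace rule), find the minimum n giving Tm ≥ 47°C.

n = 18

First 17 bases: ACATGAATTAAAAGGCC → Tm = 46°C (< 47°C)
First 18 bases: ACATGAATTAAAAGGCCT → Tm = 48°C (≥ 47°C)
Since every base adds ≥2°C, Tm only increases with n, so the threshold is first crossed at n = 18.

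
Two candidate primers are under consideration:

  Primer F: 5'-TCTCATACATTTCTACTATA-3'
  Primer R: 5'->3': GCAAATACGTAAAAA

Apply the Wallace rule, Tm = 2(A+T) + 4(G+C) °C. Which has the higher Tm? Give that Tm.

Primer F: A+T=15, G+C=5 → Tm = 2(15)+4(5) = 50°C
Primer R: A+T=11, G+C=4 → Tm = 2(11)+4(4) = 38°C
50°C vs 38°C → primer F is higher.

Primer F, 50°C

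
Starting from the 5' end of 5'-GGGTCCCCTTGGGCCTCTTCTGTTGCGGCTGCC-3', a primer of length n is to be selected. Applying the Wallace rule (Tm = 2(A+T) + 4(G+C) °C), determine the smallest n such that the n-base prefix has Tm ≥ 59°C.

n = 17

First 16 bases: GGGTCCCCTTGGGCCT → Tm = 56°C (< 59°C)
First 17 bases: GGGTCCCCTTGGGCCTC → Tm = 60°C (≥ 59°C)
Each additional base adds 2°C (A/T) or 4°C (G/C), so Tm is non-decreasing in n; n = 17 is the first length to reach 59°C.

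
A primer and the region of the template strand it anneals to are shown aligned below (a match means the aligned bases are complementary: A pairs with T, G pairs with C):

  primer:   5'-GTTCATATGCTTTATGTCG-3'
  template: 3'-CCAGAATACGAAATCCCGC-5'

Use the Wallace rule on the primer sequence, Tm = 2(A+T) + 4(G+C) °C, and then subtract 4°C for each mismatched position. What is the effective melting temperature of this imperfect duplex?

Primer base counts: A=3, T=9, G=4, C=3 → A+T=12, G+C=7
Perfect-match Tm = 2(12) + 4(7) = 24 + 28 = 52°C
Mismatches (positions where the bases are not complementary): 4 (at positions 2, 5, 15, 17)
Effective Tm = 52 − 4×4 = 52 − 16 = 36°C

36°C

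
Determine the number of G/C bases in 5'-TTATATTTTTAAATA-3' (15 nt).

C=0, A=6, G=0, T=9
G+C = 0 + 0 = 0

0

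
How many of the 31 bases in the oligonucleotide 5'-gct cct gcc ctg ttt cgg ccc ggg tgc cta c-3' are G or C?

Base counts: C=13, G=9, T=8, A=1
G+C = 9 + 13 = 22

22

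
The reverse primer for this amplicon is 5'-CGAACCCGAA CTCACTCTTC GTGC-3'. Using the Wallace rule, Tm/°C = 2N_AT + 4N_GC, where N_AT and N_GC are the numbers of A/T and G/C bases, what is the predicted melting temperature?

Base counts: C=10, T=5, A=5, G=4
So N_AT = 10 and N_GC = 14.
Tm = 4·14 + 2·10 = 56 + 20 = 76°C

76°C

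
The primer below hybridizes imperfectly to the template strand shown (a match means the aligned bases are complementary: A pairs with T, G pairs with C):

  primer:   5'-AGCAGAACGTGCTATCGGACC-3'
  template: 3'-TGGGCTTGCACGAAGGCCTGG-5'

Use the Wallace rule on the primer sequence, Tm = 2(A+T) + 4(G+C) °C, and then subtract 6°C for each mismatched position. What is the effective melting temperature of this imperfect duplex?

42°C

Primer base counts: A=6, T=3, G=6, C=6 → A+T=9, G+C=12
Perfect-match Tm = 2(9) + 4(12) = 18 + 48 = 66°C
Mismatches (positions where the bases are not complementary): 4 (at positions 2, 4, 14, 15)
Effective Tm = 66 − 4×6 = 66 − 24 = 42°C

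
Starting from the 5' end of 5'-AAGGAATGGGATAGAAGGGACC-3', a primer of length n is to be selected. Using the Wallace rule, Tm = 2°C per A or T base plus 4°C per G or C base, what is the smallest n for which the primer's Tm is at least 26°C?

First 8 bases: AAGGAATG → Tm = 22°C (< 26°C)
First 9 bases: AAGGAATGG → Tm = 26°C (≥ 26°C)
Each additional base adds 2°C (A/T) or 4°C (G/C), so Tm is non-decreasing in n; n = 9 is the first length to reach 26°C.

n = 9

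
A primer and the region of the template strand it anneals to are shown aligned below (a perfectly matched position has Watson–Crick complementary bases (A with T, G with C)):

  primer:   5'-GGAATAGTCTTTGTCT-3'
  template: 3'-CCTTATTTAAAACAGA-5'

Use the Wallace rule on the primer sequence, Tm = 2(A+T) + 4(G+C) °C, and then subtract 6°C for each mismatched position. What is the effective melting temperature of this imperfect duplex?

26°C

Primer base counts: A=3, T=7, G=4, C=2 → A+T=10, G+C=6
Perfect-match Tm = 2(10) + 4(6) = 20 + 24 = 44°C
Mismatches (positions where the bases are not complementary): 3 (at positions 7, 8, 9)
Effective Tm = 44 − 3×6 = 44 − 18 = 26°C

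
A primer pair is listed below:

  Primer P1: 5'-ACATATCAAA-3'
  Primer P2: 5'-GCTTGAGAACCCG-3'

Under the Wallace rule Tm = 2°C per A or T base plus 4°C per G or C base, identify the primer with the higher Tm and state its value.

Primer P1: A+T=8, G+C=2 → Tm = 2(8)+4(2) = 24°C
Primer P2: A+T=5, G+C=8 → Tm = 2(5)+4(8) = 42°C
24°C vs 42°C → primer P2 is higher.

Primer P2, 42°C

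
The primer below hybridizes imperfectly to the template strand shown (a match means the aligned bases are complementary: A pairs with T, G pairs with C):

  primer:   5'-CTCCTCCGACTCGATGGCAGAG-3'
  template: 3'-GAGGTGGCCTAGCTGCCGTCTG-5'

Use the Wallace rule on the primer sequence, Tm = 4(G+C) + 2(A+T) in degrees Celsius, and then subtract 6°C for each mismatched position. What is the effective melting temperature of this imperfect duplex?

Primer base counts: A=4, T=4, G=6, C=8 → A+T=8, G+C=14
Perfect-match Tm = 2(8) + 4(14) = 16 + 56 = 72°C
Mismatches (positions where the bases are not complementary): 5 (at positions 5, 9, 10, 15, 22)
Effective Tm = 72 − 5×6 = 72 − 30 = 42°C

42°C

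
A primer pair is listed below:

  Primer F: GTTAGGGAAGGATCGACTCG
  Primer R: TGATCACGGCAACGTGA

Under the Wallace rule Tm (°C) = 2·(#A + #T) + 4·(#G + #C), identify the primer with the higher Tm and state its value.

Primer F, 62°C

Primer F: A+T=9, G+C=11 → Tm = 2(9)+4(11) = 62°C
Primer R: A+T=8, G+C=9 → Tm = 2(8)+4(9) = 52°C
62°C vs 52°C → primer F is higher.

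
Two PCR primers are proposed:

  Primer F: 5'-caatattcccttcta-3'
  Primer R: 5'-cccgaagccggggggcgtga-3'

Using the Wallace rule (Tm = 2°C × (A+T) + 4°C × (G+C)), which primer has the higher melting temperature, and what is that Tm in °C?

Primer R, 72°C

Primer F: A+T=10, G+C=5 → Tm = 2(10)+4(5) = 40°C
Primer R: A+T=4, G+C=16 → Tm = 2(4)+4(16) = 72°C
40°C vs 72°C → primer R is higher.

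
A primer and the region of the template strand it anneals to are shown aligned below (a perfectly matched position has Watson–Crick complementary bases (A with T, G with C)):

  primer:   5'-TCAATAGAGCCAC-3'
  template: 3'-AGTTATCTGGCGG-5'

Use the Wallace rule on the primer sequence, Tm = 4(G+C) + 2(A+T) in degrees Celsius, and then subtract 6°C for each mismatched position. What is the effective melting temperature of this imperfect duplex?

20°C

Primer base counts: A=5, T=2, G=2, C=4 → A+T=7, G+C=6
Perfect-match Tm = 2(7) + 4(6) = 14 + 24 = 38°C
Mismatches (positions where the bases are not complementary): 3 (at positions 9, 11, 12)
Effective Tm = 38 − 3×6 = 38 − 18 = 20°C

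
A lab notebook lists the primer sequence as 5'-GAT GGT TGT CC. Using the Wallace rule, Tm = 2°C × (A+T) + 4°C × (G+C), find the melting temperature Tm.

Scanning the sequence gives T=4, C=2, G=4, A=1.
A+T = 5, G+C = 6
Tm = 4·6 + 2·5 = 24 + 10 = 34°C

34°C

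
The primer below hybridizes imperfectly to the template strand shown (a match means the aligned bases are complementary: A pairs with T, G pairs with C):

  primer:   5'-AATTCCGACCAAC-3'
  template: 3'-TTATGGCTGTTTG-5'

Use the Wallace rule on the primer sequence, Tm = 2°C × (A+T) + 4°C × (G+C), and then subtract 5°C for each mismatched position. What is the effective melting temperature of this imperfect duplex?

Primer base counts: A=5, T=2, G=1, C=5 → A+T=7, G+C=6
Perfect-match Tm = 2(7) + 4(6) = 14 + 24 = 38°C
Mismatches (positions where the bases are not complementary): 2 (at positions 4, 10)
Effective Tm = 38 − 2×5 = 38 − 10 = 28°C

28°C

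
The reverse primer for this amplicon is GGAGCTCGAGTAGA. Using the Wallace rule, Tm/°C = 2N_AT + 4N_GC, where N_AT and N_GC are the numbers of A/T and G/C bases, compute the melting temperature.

44°C

Base counts: T=2, A=4, C=2, G=6
A+T = 6, G+C = 8
Tm = 2×6 + 4×8 = 44°C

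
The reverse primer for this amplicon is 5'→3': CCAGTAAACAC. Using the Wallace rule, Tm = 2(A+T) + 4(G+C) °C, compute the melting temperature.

Scanning the sequence gives T=1, A=5, G=1, C=4.
So N_AT = 6 and N_GC = 5.
Tm = 4·5 + 2·6 = 20 + 12 = 32°C

32°C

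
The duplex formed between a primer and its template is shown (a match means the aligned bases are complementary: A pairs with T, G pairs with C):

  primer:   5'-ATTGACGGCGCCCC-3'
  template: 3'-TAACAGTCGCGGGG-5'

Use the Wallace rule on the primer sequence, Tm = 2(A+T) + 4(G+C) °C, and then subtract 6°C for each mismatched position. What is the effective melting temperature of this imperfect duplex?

36°C

Primer base counts: A=2, T=2, G=4, C=6 → A+T=4, G+C=10
Perfect-match Tm = 2(4) + 4(10) = 8 + 40 = 48°C
Mismatches (positions where the bases are not complementary): 2 (at positions 5, 7)
Effective Tm = 48 − 2×6 = 48 − 12 = 36°C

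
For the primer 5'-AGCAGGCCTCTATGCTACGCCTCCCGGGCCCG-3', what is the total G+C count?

Scanning the sequence gives T=5, G=9, A=4, C=14.
G+C = 9 + 14 = 23

23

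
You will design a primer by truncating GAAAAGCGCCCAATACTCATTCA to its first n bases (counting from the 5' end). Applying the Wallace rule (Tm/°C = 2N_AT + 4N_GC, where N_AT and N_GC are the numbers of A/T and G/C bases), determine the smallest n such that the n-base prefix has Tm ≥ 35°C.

n = 11

First 10 bases: GAAAAGCGCC → Tm = 32°C (< 35°C)
First 11 bases: GAAAAGCGCCC → Tm = 36°C (≥ 35°C)
Each additional base adds 2°C (A/T) or 4°C (G/C), so Tm is non-decreasing in n; n = 11 is the first length to reach 35°C.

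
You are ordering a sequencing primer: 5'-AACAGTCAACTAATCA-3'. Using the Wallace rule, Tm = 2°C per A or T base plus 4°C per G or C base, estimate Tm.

42°C

A=8, G=1, C=4, T=3
AT pairs contribute 11, GC pairs contribute 5.
Tm = 4·5 + 2·11 = 20 + 22 = 42°C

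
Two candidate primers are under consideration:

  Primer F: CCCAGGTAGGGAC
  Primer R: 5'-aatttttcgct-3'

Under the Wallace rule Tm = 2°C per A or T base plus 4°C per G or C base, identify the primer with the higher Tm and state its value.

Primer F, 44°C

Primer F: A+T=4, G+C=9 → Tm = 2(4)+4(9) = 44°C
Primer R: A+T=8, G+C=3 → Tm = 2(8)+4(3) = 28°C
44°C vs 28°C → primer F is higher.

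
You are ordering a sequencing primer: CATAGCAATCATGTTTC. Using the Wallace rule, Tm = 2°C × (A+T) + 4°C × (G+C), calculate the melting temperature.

Counting bases: C=4, A=5, T=6, G=2
AT pairs contribute 11, GC pairs contribute 6.
Tm = 4·6 + 2·11 = 24 + 22 = 46°C

46°C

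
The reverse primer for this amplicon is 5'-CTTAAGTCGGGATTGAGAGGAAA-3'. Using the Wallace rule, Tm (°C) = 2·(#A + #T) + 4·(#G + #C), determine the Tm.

Counting bases: C=2, T=5, A=8, G=8
So N_AT = 13 and N_GC = 10.
Tm = 4·10 + 2·13 = 40 + 26 = 66°C

66°C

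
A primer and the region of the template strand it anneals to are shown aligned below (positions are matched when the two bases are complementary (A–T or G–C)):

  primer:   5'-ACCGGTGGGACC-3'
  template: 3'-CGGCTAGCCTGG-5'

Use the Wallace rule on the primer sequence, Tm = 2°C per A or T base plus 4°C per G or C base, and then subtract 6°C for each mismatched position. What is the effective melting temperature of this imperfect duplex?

Primer base counts: A=2, T=1, G=5, C=4 → A+T=3, G+C=9
Perfect-match Tm = 2(3) + 4(9) = 6 + 36 = 42°C
Mismatches (positions where the bases are not complementary): 3 (at positions 1, 5, 7)
Effective Tm = 42 − 3×6 = 42 − 18 = 24°C

24°C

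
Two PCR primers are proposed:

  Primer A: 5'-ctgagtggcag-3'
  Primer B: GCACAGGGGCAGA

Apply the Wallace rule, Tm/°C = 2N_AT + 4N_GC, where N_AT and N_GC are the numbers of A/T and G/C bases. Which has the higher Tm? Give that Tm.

Primer A: A+T=4, G+C=7 → Tm = 2(4)+4(7) = 36°C
Primer B: A+T=4, G+C=9 → Tm = 2(4)+4(9) = 44°C
36°C vs 44°C → primer B is higher.

Primer B, 44°C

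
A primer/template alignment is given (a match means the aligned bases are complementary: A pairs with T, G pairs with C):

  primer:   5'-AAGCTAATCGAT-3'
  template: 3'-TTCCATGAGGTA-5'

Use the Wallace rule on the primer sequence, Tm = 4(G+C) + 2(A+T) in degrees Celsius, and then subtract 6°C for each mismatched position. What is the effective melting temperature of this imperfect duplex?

Primer base counts: A=5, T=3, G=2, C=2 → A+T=8, G+C=4
Perfect-match Tm = 2(8) + 4(4) = 16 + 16 = 32°C
Mismatches (positions where the bases are not complementary): 3 (at positions 4, 7, 10)
Effective Tm = 32 − 3×6 = 32 − 18 = 14°C

14°C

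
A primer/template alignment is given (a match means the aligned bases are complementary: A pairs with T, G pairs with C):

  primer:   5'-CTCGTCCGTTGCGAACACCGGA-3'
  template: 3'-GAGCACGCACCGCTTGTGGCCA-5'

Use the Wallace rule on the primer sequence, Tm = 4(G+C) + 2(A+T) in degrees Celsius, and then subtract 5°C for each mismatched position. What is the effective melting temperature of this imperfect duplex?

57°C

Primer base counts: A=4, T=4, G=6, C=8 → A+T=8, G+C=14
Perfect-match Tm = 2(8) + 4(14) = 16 + 56 = 72°C
Mismatches (positions where the bases are not complementary): 3 (at positions 6, 10, 22)
Effective Tm = 72 − 3×5 = 72 − 15 = 57°C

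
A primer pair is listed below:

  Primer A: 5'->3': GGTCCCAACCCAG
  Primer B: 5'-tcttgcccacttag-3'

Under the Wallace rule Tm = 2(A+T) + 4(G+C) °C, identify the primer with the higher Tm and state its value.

Primer A, 44°C

Primer A: A+T=4, G+C=9 → Tm = 2(4)+4(9) = 44°C
Primer B: A+T=7, G+C=7 → Tm = 2(7)+4(7) = 42°C
44°C vs 42°C → primer A is higher.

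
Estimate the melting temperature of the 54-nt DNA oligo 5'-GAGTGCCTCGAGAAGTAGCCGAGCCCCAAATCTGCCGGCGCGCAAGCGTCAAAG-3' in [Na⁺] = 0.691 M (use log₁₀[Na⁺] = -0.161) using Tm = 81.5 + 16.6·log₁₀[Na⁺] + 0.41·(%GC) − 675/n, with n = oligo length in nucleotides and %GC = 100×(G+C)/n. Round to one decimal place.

Length n = 54. Base counts: A=14, C=17, G=17, T=6
G+C = 34, so %GC = 34/54 × 100 = 62.963%
Salt term: 16.6 × (-0.161) = -2.673
GC term: 0.41 × 62.963 = 25.815; length term: −675/54 = −12.5
Tm = 81.5 + (-2.673) + 25.815 − 12.5 = 92.142 → 92.1°C

92.1°C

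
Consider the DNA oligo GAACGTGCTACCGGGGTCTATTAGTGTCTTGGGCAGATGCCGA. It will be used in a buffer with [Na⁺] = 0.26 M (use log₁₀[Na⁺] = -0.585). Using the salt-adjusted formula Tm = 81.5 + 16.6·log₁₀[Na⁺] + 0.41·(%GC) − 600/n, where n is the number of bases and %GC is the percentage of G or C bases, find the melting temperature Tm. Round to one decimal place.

Length n = 43. Counting bases: G=15, T=11, A=8, C=9
G+C = 24, so %GC = 24/43 × 100 = 55.814%
Salt term: 16.6 × (-0.585) = -9.711
GC term: 0.41 × 55.814 = 22.884; length term: −600/43 = −13.953
Tm = 81.5 + (-9.711) + 22.884 − 13.953 = 80.72 → 80.7°C

80.7°C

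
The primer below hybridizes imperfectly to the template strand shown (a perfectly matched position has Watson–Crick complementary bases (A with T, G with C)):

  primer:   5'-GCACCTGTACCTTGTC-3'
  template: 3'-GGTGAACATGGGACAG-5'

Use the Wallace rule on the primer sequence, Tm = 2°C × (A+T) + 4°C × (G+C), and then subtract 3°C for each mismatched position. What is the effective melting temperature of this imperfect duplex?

Primer base counts: A=2, T=5, G=3, C=6 → A+T=7, G+C=9
Perfect-match Tm = 2(7) + 4(9) = 14 + 36 = 50°C
Mismatches (positions where the bases are not complementary): 3 (at positions 1, 5, 12)
Effective Tm = 50 − 3×3 = 50 − 9 = 41°C

41°C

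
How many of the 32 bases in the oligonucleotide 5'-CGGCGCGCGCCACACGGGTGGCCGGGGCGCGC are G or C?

Counting bases: A=2, C=13, T=1, G=16
G+C = 16 + 13 = 29

29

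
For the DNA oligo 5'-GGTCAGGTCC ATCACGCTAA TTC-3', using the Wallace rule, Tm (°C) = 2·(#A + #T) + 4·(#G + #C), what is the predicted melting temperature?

Counting bases: G=5, A=5, T=6, C=7
AT pairs contribute 11, GC pairs contribute 12.
Tm = 2×11 + 4×12 = 70°C

70°C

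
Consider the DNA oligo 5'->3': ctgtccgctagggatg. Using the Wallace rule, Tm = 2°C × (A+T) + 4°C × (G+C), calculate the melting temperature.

52°C

Base counts: A=2, T=4, G=6, C=4
So N_AT = 6 and N_GC = 10.
Tm = 4·10 + 2·6 = 40 + 12 = 52°C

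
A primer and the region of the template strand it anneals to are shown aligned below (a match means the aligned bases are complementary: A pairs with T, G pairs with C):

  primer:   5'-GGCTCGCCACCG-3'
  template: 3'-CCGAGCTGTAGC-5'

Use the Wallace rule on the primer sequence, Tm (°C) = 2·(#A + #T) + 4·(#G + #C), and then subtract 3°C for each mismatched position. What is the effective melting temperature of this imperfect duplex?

38°C

Primer base counts: A=1, T=1, G=4, C=6 → A+T=2, G+C=10
Perfect-match Tm = 2(2) + 4(10) = 4 + 40 = 44°C
Mismatches (positions where the bases are not complementary): 2 (at positions 7, 10)
Effective Tm = 44 − 2×3 = 44 − 6 = 38°C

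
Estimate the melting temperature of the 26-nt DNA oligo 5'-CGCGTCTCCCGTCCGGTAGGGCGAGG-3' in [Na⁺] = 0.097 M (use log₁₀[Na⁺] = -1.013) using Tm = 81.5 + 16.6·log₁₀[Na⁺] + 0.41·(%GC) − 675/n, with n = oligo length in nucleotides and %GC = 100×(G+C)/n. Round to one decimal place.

70.3°C

Length n = 26. Base counts: C=9, T=4, G=11, A=2
G+C = 20, so %GC = 20/26 × 100 = 76.923%
Salt term: 16.6 × (-1.013) = -16.816
GC term: 0.41 × 76.923 = 31.538; length term: −675/26 = −25.962
Tm = 81.5 + (-16.816) + 31.538 − 25.962 = 70.26 → 70.3°C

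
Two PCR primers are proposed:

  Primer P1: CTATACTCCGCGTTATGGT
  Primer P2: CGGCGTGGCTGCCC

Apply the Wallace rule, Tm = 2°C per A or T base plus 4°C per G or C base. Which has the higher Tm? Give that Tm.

Primer P1, 56°C

Primer P1: A+T=10, G+C=9 → Tm = 2(10)+4(9) = 56°C
Primer P2: A+T=2, G+C=12 → Tm = 2(2)+4(12) = 52°C
56°C vs 52°C → primer P1 is higher.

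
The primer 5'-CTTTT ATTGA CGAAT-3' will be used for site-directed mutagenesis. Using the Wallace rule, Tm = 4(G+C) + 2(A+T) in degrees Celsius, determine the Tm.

38°C

Scanning the sequence gives T=7, A=4, G=2, C=2.
AT pairs contribute 11, GC pairs contribute 4.
Tm = 4·4 + 2·11 = 16 + 22 = 38°C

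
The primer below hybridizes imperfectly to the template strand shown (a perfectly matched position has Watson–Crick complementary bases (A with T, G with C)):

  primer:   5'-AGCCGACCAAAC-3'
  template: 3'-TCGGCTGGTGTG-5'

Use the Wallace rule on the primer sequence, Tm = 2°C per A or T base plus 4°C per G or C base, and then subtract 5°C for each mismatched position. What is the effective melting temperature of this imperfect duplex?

33°C

Primer base counts: A=5, T=0, G=2, C=5 → A+T=5, G+C=7
Perfect-match Tm = 2(5) + 4(7) = 10 + 28 = 38°C
Mismatches (positions where the bases are not complementary): 1 (at position 10)
Effective Tm = 38 − 1×5 = 38 − 5 = 33°C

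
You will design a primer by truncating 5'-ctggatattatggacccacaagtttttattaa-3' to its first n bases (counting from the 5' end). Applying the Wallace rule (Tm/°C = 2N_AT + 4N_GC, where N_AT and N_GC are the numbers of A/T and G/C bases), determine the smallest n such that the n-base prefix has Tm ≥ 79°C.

First 29 bases: CTGGATATTATGGACCCACAAGTTTTTAT → Tm = 78°C (< 79°C)
First 30 bases: CTGGATATTATGGACCCACAAGTTTTTATT → Tm = 80°C (≥ 79°C)
Since every base adds ≥2°C, Tm only increases with n, so the threshold is first crossed at n = 30.

n = 30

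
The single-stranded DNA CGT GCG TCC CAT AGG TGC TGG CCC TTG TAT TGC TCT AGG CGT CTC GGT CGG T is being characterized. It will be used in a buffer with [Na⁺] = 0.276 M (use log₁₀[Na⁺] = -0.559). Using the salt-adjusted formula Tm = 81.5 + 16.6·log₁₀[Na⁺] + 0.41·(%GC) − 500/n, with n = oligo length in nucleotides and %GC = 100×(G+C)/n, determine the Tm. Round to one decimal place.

Length n = 52. Counting bases: A=4, C=15, T=16, G=17
G+C = 32, so %GC = 32/52 × 100 = 61.538%
Salt term: 16.6 × (-0.559) = -9.279
GC term: 0.41 × 61.538 = 25.231; length term: −500/52 = −9.615
Tm = 81.5 + (-9.279) + 25.231 − 9.615 = 87.837 → 87.8°C

87.8°C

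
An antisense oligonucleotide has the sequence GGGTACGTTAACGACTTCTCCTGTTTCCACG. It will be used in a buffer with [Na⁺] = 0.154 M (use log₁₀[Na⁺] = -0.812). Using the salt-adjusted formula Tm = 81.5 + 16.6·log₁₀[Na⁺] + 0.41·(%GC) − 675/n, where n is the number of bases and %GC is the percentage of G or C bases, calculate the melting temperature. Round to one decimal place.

67.4°C

Length n = 31. Base counts: C=9, T=10, A=5, G=7
G+C = 16, so %GC = 16/31 × 100 = 51.613%
Salt term: 16.6 × (-0.812) = -13.479
GC term: 0.41 × 51.613 = 21.161; length term: −675/31 = −21.774
Tm = 81.5 + (-13.479) + 21.161 − 21.774 = 67.408 → 67.4°C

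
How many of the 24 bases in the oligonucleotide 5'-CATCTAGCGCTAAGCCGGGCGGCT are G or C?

Counting bases: A=4, C=8, G=8, T=4
Total G or C: 8 + 8 = 16

16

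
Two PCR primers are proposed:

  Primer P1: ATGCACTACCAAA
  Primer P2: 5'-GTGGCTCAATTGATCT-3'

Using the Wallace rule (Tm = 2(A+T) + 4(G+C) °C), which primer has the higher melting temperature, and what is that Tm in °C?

Primer P2, 46°C

Primer P1: A+T=8, G+C=5 → Tm = 2(8)+4(5) = 36°C
Primer P2: A+T=9, G+C=7 → Tm = 2(9)+4(7) = 46°C
36°C vs 46°C → primer P2 is higher.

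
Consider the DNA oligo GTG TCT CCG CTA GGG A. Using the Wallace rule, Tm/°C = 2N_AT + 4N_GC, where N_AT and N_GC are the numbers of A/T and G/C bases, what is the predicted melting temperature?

Counting bases: G=6, C=4, A=2, T=4
AT pairs contribute 6, GC pairs contribute 10.
Tm = 2×6 + 4×10 = 52°C

52°C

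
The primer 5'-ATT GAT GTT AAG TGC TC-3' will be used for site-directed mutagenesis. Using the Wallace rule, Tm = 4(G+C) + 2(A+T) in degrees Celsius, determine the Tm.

T=7, C=2, G=4, A=4
AT pairs contribute 11, GC pairs contribute 6.
Tm = 4·6 + 2·11 = 24 + 22 = 46°C

46°C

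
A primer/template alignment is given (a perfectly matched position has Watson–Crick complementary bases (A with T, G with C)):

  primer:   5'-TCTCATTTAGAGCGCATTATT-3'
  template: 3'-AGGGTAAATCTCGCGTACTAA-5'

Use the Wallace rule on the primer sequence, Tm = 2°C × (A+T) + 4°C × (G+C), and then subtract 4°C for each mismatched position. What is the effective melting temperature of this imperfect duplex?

48°C

Primer base counts: A=5, T=9, G=3, C=4 → A+T=14, G+C=7
Perfect-match Tm = 2(14) + 4(7) = 28 + 28 = 56°C
Mismatches (positions where the bases are not complementary): 2 (at positions 3, 18)
Effective Tm = 56 − 2×4 = 56 − 8 = 48°C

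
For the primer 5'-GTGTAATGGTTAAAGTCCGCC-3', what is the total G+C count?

Base counts: G=6, T=6, C=4, A=5
G+C = 6 + 4 = 10

10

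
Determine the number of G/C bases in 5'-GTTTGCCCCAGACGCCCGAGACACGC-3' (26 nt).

Counting bases: T=3, C=11, A=5, G=7
G+C = 7 + 11 = 18

18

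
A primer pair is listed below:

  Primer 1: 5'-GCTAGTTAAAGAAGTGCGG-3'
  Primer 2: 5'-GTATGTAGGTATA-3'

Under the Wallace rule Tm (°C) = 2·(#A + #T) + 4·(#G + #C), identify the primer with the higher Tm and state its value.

Primer 1: A+T=10, G+C=9 → Tm = 2(10)+4(9) = 56°C
Primer 2: A+T=9, G+C=4 → Tm = 2(9)+4(4) = 34°C
56°C vs 34°C → primer 1 is higher.

Primer 1, 56°C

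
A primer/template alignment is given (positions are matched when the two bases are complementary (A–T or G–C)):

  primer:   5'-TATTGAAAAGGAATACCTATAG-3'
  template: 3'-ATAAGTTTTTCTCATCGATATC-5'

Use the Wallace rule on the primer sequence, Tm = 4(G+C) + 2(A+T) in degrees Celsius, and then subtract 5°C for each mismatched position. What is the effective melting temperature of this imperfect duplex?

Primer base counts: A=10, T=6, G=4, C=2 → A+T=16, G+C=6
Perfect-match Tm = 2(16) + 4(6) = 32 + 24 = 56°C
Mismatches (positions where the bases are not complementary): 4 (at positions 5, 10, 13, 16)
Effective Tm = 56 − 4×5 = 56 − 20 = 36°C

36°C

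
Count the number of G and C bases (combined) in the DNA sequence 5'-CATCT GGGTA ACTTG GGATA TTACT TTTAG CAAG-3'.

13

C=5, G=8, A=9, T=12
Total G or C: 8 + 5 = 13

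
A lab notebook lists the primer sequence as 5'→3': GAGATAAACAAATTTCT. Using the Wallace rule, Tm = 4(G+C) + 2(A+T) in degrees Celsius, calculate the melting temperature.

Base counts: T=5, C=2, A=8, G=2
A+T = 13, G+C = 4
Tm = 2(13) + 4(4) = 26 + 16 = 42°C

42°C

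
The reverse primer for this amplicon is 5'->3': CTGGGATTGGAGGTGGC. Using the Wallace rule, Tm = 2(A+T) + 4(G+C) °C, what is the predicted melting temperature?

Base counts: G=9, C=2, T=4, A=2
So N_AT = 6 and N_GC = 11.
Tm = 2×6 + 4×11 = 56°C

56°C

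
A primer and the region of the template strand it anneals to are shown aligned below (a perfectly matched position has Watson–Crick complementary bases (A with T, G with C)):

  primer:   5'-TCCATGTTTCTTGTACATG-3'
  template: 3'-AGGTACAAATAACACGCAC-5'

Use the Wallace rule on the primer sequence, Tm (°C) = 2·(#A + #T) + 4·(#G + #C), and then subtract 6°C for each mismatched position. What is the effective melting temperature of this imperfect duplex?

Primer base counts: A=3, T=9, G=3, C=4 → A+T=12, G+C=7
Perfect-match Tm = 2(12) + 4(7) = 24 + 28 = 52°C
Mismatches (positions where the bases are not complementary): 3 (at positions 10, 15, 17)
Effective Tm = 52 − 3×6 = 52 − 18 = 34°C

34°C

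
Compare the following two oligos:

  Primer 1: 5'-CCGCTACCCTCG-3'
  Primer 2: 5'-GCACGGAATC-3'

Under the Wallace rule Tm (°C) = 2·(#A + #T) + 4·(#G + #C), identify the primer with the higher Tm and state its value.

Primer 1, 42°C

Primer 1: A+T=3, G+C=9 → Tm = 2(3)+4(9) = 42°C
Primer 2: A+T=4, G+C=6 → Tm = 2(4)+4(6) = 32°C
42°C vs 32°C → primer 1 is higher.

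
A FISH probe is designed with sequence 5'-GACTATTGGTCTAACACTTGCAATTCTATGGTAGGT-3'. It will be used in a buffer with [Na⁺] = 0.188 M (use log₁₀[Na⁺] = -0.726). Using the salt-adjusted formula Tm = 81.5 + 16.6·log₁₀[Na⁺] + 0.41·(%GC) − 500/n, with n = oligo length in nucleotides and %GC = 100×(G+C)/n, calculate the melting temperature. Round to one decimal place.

Length n = 36. A=9, G=8, T=13, C=6
G+C = 14, so %GC = 14/36 × 100 = 38.889%
Salt term: 16.6 × (-0.726) = -12.052
GC term: 0.41 × 38.889 = 15.944; length term: −500/36 = −13.889
Tm = 81.5 + (-12.052) + 15.944 − 13.889 = 71.503 → 71.5°C

71.5°C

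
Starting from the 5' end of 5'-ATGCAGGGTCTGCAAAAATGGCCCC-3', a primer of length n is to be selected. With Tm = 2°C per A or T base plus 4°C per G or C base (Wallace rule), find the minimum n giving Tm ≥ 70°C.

n = 23

First 22 bases: ATGCAGGGTCTGCAAAAATGGC → Tm = 66°C (< 70°C)
First 23 bases: ATGCAGGGTCTGCAAAAATGGCC → Tm = 70°C (≥ 70°C)
Since every base adds ≥2°C, Tm only increases with n, so the threshold is first crossed at n = 23.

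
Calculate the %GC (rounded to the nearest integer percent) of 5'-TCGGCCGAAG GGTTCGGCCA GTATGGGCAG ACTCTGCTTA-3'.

60%

Scanning the sequence gives T=9, G=14, A=7, C=10.
G+C = 14 + 10 = 24 out of 40 bases
%GC = 24/40 × 100 = 60% ≈ 60%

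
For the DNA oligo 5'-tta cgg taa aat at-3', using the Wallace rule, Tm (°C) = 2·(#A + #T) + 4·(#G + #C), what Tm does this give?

34°C

Base counts: T=5, C=1, G=2, A=6
AT pairs contribute 11, GC pairs contribute 3.
Tm = 2(11) + 4(3) = 22 + 12 = 34°C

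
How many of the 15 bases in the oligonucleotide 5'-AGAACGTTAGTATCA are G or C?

Base counts: A=6, T=4, C=2, G=3
Total G or C: 3 + 2 = 5

5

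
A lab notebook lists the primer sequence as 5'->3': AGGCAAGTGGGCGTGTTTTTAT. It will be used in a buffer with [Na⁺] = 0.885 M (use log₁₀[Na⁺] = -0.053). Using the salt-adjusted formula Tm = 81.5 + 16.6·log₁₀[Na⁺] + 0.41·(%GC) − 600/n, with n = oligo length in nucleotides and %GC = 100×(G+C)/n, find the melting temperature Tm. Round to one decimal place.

72.0°C

Length n = 22. Base counts: A=4, C=2, T=8, G=8
G+C = 10, so %GC = 10/22 × 100 = 45.455%
Salt term: 16.6 × (-0.053) = -0.88
GC term: 0.41 × 45.455 = 18.637; length term: −600/22 = −27.273
Tm = 81.5 + (-0.88) + 18.637 − 27.273 = 71.984 → 72.0°C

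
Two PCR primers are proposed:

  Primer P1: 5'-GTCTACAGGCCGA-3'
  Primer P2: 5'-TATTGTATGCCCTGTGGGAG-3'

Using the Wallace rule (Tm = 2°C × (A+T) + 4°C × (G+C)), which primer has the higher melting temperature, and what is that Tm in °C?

Primer P1: A+T=5, G+C=8 → Tm = 2(5)+4(8) = 42°C
Primer P2: A+T=10, G+C=10 → Tm = 2(10)+4(10) = 60°C
42°C vs 60°C → primer P2 is higher.

Primer P2, 60°C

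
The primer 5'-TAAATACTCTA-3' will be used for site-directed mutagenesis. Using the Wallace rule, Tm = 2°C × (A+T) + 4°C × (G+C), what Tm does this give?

Counting bases: C=2, T=4, A=5, G=0
AT pairs contribute 9, GC pairs contribute 2.
Tm = 2×9 + 4×2 = 26°C

26°C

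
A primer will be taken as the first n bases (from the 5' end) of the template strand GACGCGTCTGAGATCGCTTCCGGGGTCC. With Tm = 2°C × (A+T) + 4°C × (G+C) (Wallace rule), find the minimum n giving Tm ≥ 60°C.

First 18 bases: GACGCGTCTGAGATCGCT → Tm = 58°C (< 60°C)
First 19 bases: GACGCGTCTGAGATCGCTT → Tm = 60°C (≥ 60°C)
Each additional base adds 2°C (A/T) or 4°C (G/C), so Tm is non-decreasing in n; n = 19 is the first length to reach 60°C.

n = 19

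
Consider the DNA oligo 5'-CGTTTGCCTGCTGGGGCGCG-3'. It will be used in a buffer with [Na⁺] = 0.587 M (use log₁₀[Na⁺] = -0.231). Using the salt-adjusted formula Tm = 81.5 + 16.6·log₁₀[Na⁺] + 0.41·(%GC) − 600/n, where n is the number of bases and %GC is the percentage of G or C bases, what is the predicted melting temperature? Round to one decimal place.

78.4°C

Length n = 20. Counting bases: G=9, C=6, A=0, T=5
G+C = 15, so %GC = 15/20 × 100 = 75%
Salt term: 16.6 × (-0.231) = -3.835
GC term: 0.41 × 75 = 30.75; length term: −600/20 = −30
Tm = 81.5 + (-3.835) + 30.75 − 30 = 78.415 → 78.4°C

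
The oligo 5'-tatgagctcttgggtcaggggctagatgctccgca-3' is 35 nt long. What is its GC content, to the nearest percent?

Scanning the sequence gives C=8, G=12, A=6, T=9.
G+C = 12 + 8 = 20 out of 35 bases
%GC = 20/35 × 100 = 57.14% ≈ 57%

57%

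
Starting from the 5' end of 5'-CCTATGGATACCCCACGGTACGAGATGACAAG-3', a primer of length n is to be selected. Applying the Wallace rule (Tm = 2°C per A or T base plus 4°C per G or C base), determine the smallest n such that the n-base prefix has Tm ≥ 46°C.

n = 15

First 14 bases: CCTATGGATACCCC → Tm = 44°C (< 46°C)
First 15 bases: CCTATGGATACCCCA → Tm = 46°C (≥ 46°C)
Each additional base adds 2°C (A/T) or 4°C (G/C), so Tm is non-decreasing in n; n = 15 is the first length to reach 46°C.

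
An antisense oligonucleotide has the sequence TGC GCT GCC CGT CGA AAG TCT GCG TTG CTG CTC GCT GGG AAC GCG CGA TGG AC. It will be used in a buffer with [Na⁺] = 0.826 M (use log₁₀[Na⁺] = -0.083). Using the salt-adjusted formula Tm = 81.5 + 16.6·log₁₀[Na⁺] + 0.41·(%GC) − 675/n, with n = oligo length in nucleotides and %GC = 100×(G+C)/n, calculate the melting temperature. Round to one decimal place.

94.5°C

Length n = 53. Scanning the sequence gives G=19, C=16, T=11, A=7.
G+C = 35, so %GC = 35/53 × 100 = 66.038%
Salt term: 16.6 × (-0.083) = -1.378
GC term: 0.41 × 66.038 = 27.076; length term: −675/53 = −12.736
Tm = 81.5 + (-1.378) + 27.076 − 12.736 = 94.462 → 94.5°C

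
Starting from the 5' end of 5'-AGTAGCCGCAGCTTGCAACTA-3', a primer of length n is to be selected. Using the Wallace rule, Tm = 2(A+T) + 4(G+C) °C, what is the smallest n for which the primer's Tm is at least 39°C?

n = 12

First 11 bases: AGTAGCCGCAG → Tm = 36°C (< 39°C)
First 12 bases: AGTAGCCGCAGC → Tm = 40°C (≥ 39°C)
Since every base adds ≥2°C, Tm only increases with n, so the threshold is first crossed at n = 12.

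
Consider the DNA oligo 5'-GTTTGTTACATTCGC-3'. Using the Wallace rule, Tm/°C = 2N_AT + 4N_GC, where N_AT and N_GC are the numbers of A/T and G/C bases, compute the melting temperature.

G=3, T=7, A=2, C=3
A+T = 9, G+C = 6
Tm = 4·6 + 2·9 = 24 + 18 = 42°C

42°C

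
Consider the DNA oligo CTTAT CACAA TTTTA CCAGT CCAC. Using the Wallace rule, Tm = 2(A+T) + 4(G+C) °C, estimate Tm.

Base counts: A=7, G=1, C=8, T=8
A+T = 15, G+C = 9
Tm = 2×15 + 4×9 = 66°C

66°C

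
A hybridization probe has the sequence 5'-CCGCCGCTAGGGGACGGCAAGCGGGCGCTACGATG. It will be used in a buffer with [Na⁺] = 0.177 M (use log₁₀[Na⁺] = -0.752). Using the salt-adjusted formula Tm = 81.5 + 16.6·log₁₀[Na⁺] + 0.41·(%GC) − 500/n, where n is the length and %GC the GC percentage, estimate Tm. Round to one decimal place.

Length n = 35. Scanning the sequence gives T=3, C=11, A=6, G=15.
G+C = 26, so %GC = 26/35 × 100 = 74.286%
Salt term: 16.6 × (-0.752) = -12.483
GC term: 0.41 × 74.286 = 30.457; length term: −500/35 = −14.286
Tm = 81.5 + (-12.483) + 30.457 − 14.286 = 85.188 → 85.2°C

85.2°C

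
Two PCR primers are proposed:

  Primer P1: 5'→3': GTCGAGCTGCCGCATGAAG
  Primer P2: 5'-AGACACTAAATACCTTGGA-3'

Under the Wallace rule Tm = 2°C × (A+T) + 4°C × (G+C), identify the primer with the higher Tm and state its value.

Primer P1: A+T=7, G+C=12 → Tm = 2(7)+4(12) = 62°C
Primer P2: A+T=12, G+C=7 → Tm = 2(12)+4(7) = 52°C
62°C vs 52°C → primer P1 is higher.

Primer P1, 62°C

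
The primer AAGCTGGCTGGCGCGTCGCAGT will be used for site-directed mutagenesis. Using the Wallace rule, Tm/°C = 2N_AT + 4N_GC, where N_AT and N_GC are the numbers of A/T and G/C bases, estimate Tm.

74°C

Scanning the sequence gives T=4, A=3, G=9, C=6.
AT pairs contribute 7, GC pairs contribute 15.
Tm = 2×7 + 4×15 = 74°C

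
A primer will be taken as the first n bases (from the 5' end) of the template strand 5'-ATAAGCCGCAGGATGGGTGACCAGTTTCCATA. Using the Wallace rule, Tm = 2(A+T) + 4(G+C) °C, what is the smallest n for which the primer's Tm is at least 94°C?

n = 31

First 30 bases: ATAAGCCGCAGGATGGGTGACCAGTTTCCA → Tm = 92°C (< 94°C)
First 31 bases: ATAAGCCGCAGGATGGGTGACCAGTTTCCAT → Tm = 94°C (≥ 94°C)
Since every base adds ≥2°C, Tm only increases with n, so the threshold is first crossed at n = 31.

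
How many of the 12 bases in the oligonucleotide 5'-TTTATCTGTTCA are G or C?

C=2, G=1, A=2, T=7
G+C = 1 + 2 = 3

3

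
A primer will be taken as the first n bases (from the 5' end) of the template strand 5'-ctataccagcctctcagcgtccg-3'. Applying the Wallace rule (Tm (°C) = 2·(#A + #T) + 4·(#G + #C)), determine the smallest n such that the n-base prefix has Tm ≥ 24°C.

n = 9

First 8 bases: CTATACCA → Tm = 22°C (< 24°C)
First 9 bases: CTATACCAG → Tm = 26°C (≥ 24°C)
Each additional base adds 2°C (A/T) or 4°C (G/C), so Tm is non-decreasing in n; n = 9 is the first length to reach 24°C.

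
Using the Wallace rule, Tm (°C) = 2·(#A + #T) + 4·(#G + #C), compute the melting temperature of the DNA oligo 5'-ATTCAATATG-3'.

24°C

Counting bases: C=1, G=1, A=4, T=4
A+T = 8, G+C = 2
Tm = 2(8) + 4(2) = 16 + 8 = 24°C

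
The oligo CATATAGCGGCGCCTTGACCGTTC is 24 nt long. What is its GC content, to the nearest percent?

Base counts: G=6, C=8, T=6, A=4
G+C = 6 + 8 = 14 out of 24 bases
%GC = 14/24 × 100 = 58.33% ≈ 58%

58%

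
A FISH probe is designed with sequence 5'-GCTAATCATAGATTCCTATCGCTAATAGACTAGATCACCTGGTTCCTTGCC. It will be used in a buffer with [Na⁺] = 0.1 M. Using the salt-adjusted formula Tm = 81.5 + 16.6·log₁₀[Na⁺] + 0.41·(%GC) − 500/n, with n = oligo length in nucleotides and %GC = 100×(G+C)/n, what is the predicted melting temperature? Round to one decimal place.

Length n = 51. C=14, A=13, T=16, G=8
G+C = 22, so %GC = 22/51 × 100 = 43.137%
Salt term: 16.6 × (-1) = -16.6
GC term: 0.41 × 43.137 = 17.686; length term: −500/51 = −9.804
Tm = 81.5 + (-16.6) + 17.686 − 9.804 = 72.782 → 72.8°C

72.8°C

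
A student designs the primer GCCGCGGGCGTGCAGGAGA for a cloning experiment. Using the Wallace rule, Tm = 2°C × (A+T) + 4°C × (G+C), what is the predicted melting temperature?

68°C

Counting bases: C=5, A=3, G=10, T=1
So N_AT = 4 and N_GC = 15.
Tm = 2×4 + 4×15 = 68°C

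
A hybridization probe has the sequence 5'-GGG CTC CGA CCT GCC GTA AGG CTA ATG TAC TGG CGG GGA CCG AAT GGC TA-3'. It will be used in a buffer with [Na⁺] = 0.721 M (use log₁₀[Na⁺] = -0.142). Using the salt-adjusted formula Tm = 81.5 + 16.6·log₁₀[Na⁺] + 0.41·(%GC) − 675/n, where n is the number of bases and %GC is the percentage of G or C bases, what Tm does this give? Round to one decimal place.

91.1°C

Length n = 50. Base counts: G=18, A=10, C=13, T=9
G+C = 31, so %GC = 31/50 × 100 = 62%
Salt term: 16.6 × (-0.142) = -2.357
GC term: 0.41 × 62 = 25.42; length term: −675/50 = −13.5
Tm = 81.5 + (-2.357) + 25.42 − 13.5 = 91.063 → 91.1°C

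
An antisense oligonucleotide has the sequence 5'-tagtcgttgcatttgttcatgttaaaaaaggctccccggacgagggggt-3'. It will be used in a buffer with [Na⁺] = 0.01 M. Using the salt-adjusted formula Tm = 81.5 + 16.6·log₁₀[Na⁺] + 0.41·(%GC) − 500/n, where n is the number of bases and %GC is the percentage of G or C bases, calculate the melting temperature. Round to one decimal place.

Length n = 49. Counting bases: C=9, A=11, G=15, T=14
G+C = 24, so %GC = 24/49 × 100 = 48.98%
Salt term: 16.6 × (-2) = -33.2
GC term: 0.41 × 48.98 = 20.082; length term: −500/49 = −10.204
Tm = 81.5 + (-33.2) + 20.082 − 10.204 = 58.178 → 58.2°C

58.2°C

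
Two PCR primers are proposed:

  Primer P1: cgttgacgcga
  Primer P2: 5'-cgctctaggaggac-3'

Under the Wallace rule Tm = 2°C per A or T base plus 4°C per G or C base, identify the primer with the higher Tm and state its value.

Primer P2, 46°C

Primer P1: A+T=4, G+C=7 → Tm = 2(4)+4(7) = 36°C
Primer P2: A+T=5, G+C=9 → Tm = 2(5)+4(9) = 46°C
36°C vs 46°C → primer P2 is higher.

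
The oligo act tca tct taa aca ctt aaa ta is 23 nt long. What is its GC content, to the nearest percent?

Base counts: C=5, G=0, T=8, A=10
G+C = 0 + 5 = 5 out of 23 bases
%GC = 5/23 × 100 = 21.74% ≈ 22%

22%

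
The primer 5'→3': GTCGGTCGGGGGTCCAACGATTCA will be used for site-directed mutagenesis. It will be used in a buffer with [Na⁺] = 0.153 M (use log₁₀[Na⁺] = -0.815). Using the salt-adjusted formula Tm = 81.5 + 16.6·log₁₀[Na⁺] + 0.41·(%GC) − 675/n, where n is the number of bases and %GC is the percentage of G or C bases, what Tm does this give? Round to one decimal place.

65.5°C

Length n = 24. Scanning the sequence gives G=9, T=5, A=4, C=6.
G+C = 15, so %GC = 15/24 × 100 = 62.5%
Salt term: 16.6 × (-0.815) = -13.529
GC term: 0.41 × 62.5 = 25.625; length term: −675/24 = −28.125
Tm = 81.5 + (-13.529) + 25.625 − 28.125 = 65.471 → 65.5°C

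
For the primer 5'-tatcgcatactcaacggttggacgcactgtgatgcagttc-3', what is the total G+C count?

T=11, G=10, C=10, A=9
G+C = 10 + 10 = 20

20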